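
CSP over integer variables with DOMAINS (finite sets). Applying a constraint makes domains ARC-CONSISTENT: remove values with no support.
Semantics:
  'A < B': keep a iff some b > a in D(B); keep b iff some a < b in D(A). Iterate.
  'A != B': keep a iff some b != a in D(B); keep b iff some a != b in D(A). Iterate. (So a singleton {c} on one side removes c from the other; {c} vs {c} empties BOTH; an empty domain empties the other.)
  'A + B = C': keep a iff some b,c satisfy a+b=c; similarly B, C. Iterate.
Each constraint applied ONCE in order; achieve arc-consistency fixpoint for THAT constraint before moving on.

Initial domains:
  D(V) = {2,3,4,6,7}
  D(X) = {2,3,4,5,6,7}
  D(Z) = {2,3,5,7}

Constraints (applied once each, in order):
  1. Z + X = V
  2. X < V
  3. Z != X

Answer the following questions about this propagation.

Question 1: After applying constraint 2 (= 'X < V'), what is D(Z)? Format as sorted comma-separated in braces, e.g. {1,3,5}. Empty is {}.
Answer: {2,3,5}

Derivation:
Constraint 1 (Z + X = V) on D(Z)={2,3,5,7} D(X)={2,3,4,5,6,7} D(V)={2,3,4,6,7}: Z {2,3,5,7}->{2,3,5}; X {2,3,4,5,6,7}->{2,3,4,5}; V {2,3,4,6,7}->{4,6,7}
Constraint 2 (X < V) on D(X)={2,3,4,5} D(V)={4,6,7}: no change
So after constraint 2: D(Z) = {2,3,5}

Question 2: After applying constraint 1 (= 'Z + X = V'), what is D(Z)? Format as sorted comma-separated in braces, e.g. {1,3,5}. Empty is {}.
Constraint 1 (Z + X = V) on D(Z)={2,3,5,7} D(X)={2,3,4,5,6,7} D(V)={2,3,4,6,7}: Z {2,3,5,7}->{2,3,5}; X {2,3,4,5,6,7}->{2,3,4,5}; V {2,3,4,6,7}->{4,6,7}
So after constraint 1: D(Z) = {2,3,5}

Answer: {2,3,5}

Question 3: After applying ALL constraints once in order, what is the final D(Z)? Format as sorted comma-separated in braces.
Answer: {2,3,5}

Derivation:
Constraint 1 (Z + X = V) on D(Z)={2,3,5,7} D(X)={2,3,4,5,6,7} D(V)={2,3,4,6,7}: Z {2,3,5,7}->{2,3,5}; X {2,3,4,5,6,7}->{2,3,4,5}; V {2,3,4,6,7}->{4,6,7}
Constraint 2 (X < V) on D(X)={2,3,4,5} D(V)={4,6,7}: no change
Constraint 3 (Z != X) on D(Z)={2,3,5} D(X)={2,3,4,5}: no change
So after all 3 constraints: D(Z) = {2,3,5}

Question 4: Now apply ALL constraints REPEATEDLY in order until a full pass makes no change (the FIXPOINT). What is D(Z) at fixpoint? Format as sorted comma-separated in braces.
Answer: {2,3,5}

Derivation:
pass 0 (initial): D(Z)={2,3,5,7}
pass 1: V {2,3,4,6,7}->{4,6,7}; X {2,3,4,5,6,7}->{2,3,4,5}; Z {2,3,5,7}->{2,3,5}
pass 2: no change
Fixpoint after 2 passes: D(Z) = {2,3,5}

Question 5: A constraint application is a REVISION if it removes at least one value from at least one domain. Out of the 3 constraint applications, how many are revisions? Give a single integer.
Constraint 1 (Z + X = V) on D(Z)={2,3,5,7} D(X)={2,3,4,5,6,7} D(V)={2,3,4,6,7}: Z {2,3,5,7}->{2,3,5}; X {2,3,4,5,6,7}->{2,3,4,5}; V {2,3,4,6,7}->{4,6,7} => REVISION
Constraint 2 (X < V) on D(X)={2,3,4,5} D(V)={4,6,7}: no change => not a revision
Constraint 3 (Z != X) on D(Z)={2,3,5} D(X)={2,3,4,5}: no change => not a revision
Total revisions = 1

Answer: 1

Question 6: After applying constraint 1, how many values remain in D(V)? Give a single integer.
Answer: 3

Derivation:
Constraint 1 (Z + X = V) on D(Z)={2,3,5,7} D(X)={2,3,4,5,6,7} D(V)={2,3,4,6,7}: Z {2,3,5,7}->{2,3,5}; X {2,3,4,5,6,7}->{2,3,4,5}; V {2,3,4,6,7}->{4,6,7}
So after constraint 1: D(V)={4,6,7}, size = 3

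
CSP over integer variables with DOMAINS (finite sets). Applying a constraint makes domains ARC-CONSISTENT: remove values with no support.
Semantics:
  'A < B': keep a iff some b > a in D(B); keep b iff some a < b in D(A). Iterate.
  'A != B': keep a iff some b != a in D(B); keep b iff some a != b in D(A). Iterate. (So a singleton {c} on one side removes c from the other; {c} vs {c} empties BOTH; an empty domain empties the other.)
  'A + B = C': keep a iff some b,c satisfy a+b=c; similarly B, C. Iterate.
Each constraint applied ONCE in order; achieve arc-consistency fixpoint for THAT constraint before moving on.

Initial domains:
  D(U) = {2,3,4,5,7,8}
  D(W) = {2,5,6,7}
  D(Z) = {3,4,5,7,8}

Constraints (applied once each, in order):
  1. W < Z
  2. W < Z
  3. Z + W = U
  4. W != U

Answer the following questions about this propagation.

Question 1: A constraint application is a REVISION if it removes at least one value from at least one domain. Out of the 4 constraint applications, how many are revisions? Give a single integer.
Answer: 1

Derivation:
Constraint 1 (W < Z) on D(W)={2,5,6,7} D(Z)={3,4,5,7,8}: no change => not a revision
Constraint 2 (W < Z) on D(W)={2,5,6,7} D(Z)={3,4,5,7,8}: no change => not a revision
Constraint 3 (Z + W = U) on D(Z)={3,4,5,7,8} D(W)={2,5,6,7} D(U)={2,3,4,5,7,8}: Z {3,4,5,7,8}->{3,5}; W {2,5,6,7}->{2,5}; U {2,3,4,5,7,8}->{5,7,8} => REVISION
Constraint 4 (W != U) on D(W)={2,5} D(U)={5,7,8}: no change => not a revision
Total revisions = 1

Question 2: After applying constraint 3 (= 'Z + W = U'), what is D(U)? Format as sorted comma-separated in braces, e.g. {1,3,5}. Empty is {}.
Constraint 1 (W < Z) on D(W)={2,5,6,7} D(Z)={3,4,5,7,8}: no change
Constraint 2 (W < Z) on D(W)={2,5,6,7} D(Z)={3,4,5,7,8}: no change
Constraint 3 (Z + W = U) on D(Z)={3,4,5,7,8} D(W)={2,5,6,7} D(U)={2,3,4,5,7,8}: Z {3,4,5,7,8}->{3,5}; W {2,5,6,7}->{2,5}; U {2,3,4,5,7,8}->{5,7,8}
So after constraint 3: D(U) = {5,7,8}

Answer: {5,7,8}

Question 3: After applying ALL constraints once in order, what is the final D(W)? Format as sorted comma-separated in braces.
Answer: {2,5}

Derivation:
Constraint 1 (W < Z) on D(W)={2,5,6,7} D(Z)={3,4,5,7,8}: no change
Constraint 2 (W < Z) on D(W)={2,5,6,7} D(Z)={3,4,5,7,8}: no change
Constraint 3 (Z + W = U) on D(Z)={3,4,5,7,8} D(W)={2,5,6,7} D(U)={2,3,4,5,7,8}: Z {3,4,5,7,8}->{3,5}; W {2,5,6,7}->{2,5}; U {2,3,4,5,7,8}->{5,7,8}
Constraint 4 (W != U) on D(W)={2,5} D(U)={5,7,8}: no change
So after all 4 constraints: D(W) = {2,5}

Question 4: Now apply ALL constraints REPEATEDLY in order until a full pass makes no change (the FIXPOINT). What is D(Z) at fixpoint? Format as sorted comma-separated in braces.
pass 0 (initial): D(Z)={3,4,5,7,8}
pass 1: U {2,3,4,5,7,8}->{5,7,8}; W {2,5,6,7}->{2,5}; Z {3,4,5,7,8}->{3,5}
pass 2: U {5,7,8}->{5,7}; W {2,5}->{2}
pass 3: no change
Fixpoint after 3 passes: D(Z) = {3,5}

Answer: {3,5}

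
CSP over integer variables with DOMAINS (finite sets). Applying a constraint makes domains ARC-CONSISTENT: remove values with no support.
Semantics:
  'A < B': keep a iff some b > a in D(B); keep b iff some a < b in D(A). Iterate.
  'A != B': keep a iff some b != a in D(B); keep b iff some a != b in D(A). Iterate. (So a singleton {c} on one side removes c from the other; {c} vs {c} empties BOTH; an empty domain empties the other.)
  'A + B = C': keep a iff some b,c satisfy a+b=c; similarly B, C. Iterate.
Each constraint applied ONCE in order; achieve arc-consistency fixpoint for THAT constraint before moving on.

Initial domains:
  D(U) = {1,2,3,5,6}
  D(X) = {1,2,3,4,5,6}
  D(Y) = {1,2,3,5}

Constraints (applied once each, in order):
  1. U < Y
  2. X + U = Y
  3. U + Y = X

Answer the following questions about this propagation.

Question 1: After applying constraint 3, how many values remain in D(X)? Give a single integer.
Constraint 1 (U < Y) on D(U)={1,2,3,5,6} D(Y)={1,2,3,5}: U {1,2,3,5,6}->{1,2,3}; Y {1,2,3,5}->{2,3,5}
Constraint 2 (X + U = Y) on D(X)={1,2,3,4,5,6} D(U)={1,2,3} D(Y)={2,3,5}: X {1,2,3,4,5,6}->{1,2,3,4}
Constraint 3 (U + Y = X) on D(U)={1,2,3} D(Y)={2,3,5} D(X)={1,2,3,4}: U {1,2,3}->{1,2}; Y {2,3,5}->{2,3}; X {1,2,3,4}->{3,4}
So after constraint 3: D(X)={3,4}, size = 2

Answer: 2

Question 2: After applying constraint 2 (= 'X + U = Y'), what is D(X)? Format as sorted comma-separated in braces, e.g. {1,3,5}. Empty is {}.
Answer: {1,2,3,4}

Derivation:
Constraint 1 (U < Y) on D(U)={1,2,3,5,6} D(Y)={1,2,3,5}: U {1,2,3,5,6}->{1,2,3}; Y {1,2,3,5}->{2,3,5}
Constraint 2 (X + U = Y) on D(X)={1,2,3,4,5,6} D(U)={1,2,3} D(Y)={2,3,5}: X {1,2,3,4,5,6}->{1,2,3,4}
So after constraint 2: D(X) = {1,2,3,4}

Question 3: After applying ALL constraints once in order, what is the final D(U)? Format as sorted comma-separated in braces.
Answer: {1,2}

Derivation:
Constraint 1 (U < Y) on D(U)={1,2,3,5,6} D(Y)={1,2,3,5}: U {1,2,3,5,6}->{1,2,3}; Y {1,2,3,5}->{2,3,5}
Constraint 2 (X + U = Y) on D(X)={1,2,3,4,5,6} D(U)={1,2,3} D(Y)={2,3,5}: X {1,2,3,4,5,6}->{1,2,3,4}
Constraint 3 (U + Y = X) on D(U)={1,2,3} D(Y)={2,3,5} D(X)={1,2,3,4}: U {1,2,3}->{1,2}; Y {2,3,5}->{2,3}; X {1,2,3,4}->{3,4}
So after all 3 constraints: D(U) = {1,2}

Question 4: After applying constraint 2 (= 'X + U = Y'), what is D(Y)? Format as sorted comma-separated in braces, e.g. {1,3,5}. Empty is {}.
Answer: {2,3,5}

Derivation:
Constraint 1 (U < Y) on D(U)={1,2,3,5,6} D(Y)={1,2,3,5}: U {1,2,3,5,6}->{1,2,3}; Y {1,2,3,5}->{2,3,5}
Constraint 2 (X + U = Y) on D(X)={1,2,3,4,5,6} D(U)={1,2,3} D(Y)={2,3,5}: X {1,2,3,4,5,6}->{1,2,3,4}
So after constraint 2: D(Y) = {2,3,5}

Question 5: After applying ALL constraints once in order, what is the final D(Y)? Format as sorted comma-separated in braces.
Constraint 1 (U < Y) on D(U)={1,2,3,5,6} D(Y)={1,2,3,5}: U {1,2,3,5,6}->{1,2,3}; Y {1,2,3,5}->{2,3,5}
Constraint 2 (X + U = Y) on D(X)={1,2,3,4,5,6} D(U)={1,2,3} D(Y)={2,3,5}: X {1,2,3,4,5,6}->{1,2,3,4}
Constraint 3 (U + Y = X) on D(U)={1,2,3} D(Y)={2,3,5} D(X)={1,2,3,4}: U {1,2,3}->{1,2}; Y {2,3,5}->{2,3}; X {1,2,3,4}->{3,4}
So after all 3 constraints: D(Y) = {2,3}

Answer: {2,3}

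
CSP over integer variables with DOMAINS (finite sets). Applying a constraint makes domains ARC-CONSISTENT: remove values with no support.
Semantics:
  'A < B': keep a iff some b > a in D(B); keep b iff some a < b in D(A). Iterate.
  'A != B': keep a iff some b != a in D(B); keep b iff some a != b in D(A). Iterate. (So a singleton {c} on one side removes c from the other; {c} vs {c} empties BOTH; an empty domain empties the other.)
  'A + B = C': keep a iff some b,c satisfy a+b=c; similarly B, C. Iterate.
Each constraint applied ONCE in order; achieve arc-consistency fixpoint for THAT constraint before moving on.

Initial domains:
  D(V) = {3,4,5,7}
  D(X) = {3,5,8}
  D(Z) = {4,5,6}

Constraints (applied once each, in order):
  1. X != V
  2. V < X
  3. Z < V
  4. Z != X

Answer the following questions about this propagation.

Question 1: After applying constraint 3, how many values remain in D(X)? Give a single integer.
Constraint 1 (X != V) on D(X)={3,5,8} D(V)={3,4,5,7}: no change
Constraint 2 (V < X) on D(V)={3,4,5,7} D(X)={3,5,8}: X {3,5,8}->{5,8}
Constraint 3 (Z < V) on D(Z)={4,5,6} D(V)={3,4,5,7}: V {3,4,5,7}->{5,7}
So after constraint 3: D(X)={5,8}, size = 2

Answer: 2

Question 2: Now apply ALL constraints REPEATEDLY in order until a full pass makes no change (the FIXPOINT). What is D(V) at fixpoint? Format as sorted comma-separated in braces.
Answer: {5,7}

Derivation:
pass 0 (initial): D(V)={3,4,5,7}
pass 1: V {3,4,5,7}->{5,7}; X {3,5,8}->{5,8}
pass 2: X {5,8}->{8}
pass 3: no change
Fixpoint after 3 passes: D(V) = {5,7}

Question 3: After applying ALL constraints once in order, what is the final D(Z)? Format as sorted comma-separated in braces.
Constraint 1 (X != V) on D(X)={3,5,8} D(V)={3,4,5,7}: no change
Constraint 2 (V < X) on D(V)={3,4,5,7} D(X)={3,5,8}: X {3,5,8}->{5,8}
Constraint 3 (Z < V) on D(Z)={4,5,6} D(V)={3,4,5,7}: V {3,4,5,7}->{5,7}
Constraint 4 (Z != X) on D(Z)={4,5,6} D(X)={5,8}: no change
So after all 4 constraints: D(Z) = {4,5,6}

Answer: {4,5,6}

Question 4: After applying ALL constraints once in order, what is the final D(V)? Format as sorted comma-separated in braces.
Constraint 1 (X != V) on D(X)={3,5,8} D(V)={3,4,5,7}: no change
Constraint 2 (V < X) on D(V)={3,4,5,7} D(X)={3,5,8}: X {3,5,8}->{5,8}
Constraint 3 (Z < V) on D(Z)={4,5,6} D(V)={3,4,5,7}: V {3,4,5,7}->{5,7}
Constraint 4 (Z != X) on D(Z)={4,5,6} D(X)={5,8}: no change
So after all 4 constraints: D(V) = {5,7}

Answer: {5,7}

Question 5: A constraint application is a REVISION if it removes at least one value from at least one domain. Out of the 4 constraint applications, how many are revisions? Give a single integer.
Constraint 1 (X != V) on D(X)={3,5,8} D(V)={3,4,5,7}: no change => not a revision
Constraint 2 (V < X) on D(V)={3,4,5,7} D(X)={3,5,8}: X {3,5,8}->{5,8} => REVISION
Constraint 3 (Z < V) on D(Z)={4,5,6} D(V)={3,4,5,7}: V {3,4,5,7}->{5,7} => REVISION
Constraint 4 (Z != X) on D(Z)={4,5,6} D(X)={5,8}: no change => not a revision
Total revisions = 2

Answer: 2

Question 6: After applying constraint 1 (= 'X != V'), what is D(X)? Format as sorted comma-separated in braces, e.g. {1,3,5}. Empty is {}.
Constraint 1 (X != V) on D(X)={3,5,8} D(V)={3,4,5,7}: no change
So after constraint 1: D(X) = {3,5,8}

Answer: {3,5,8}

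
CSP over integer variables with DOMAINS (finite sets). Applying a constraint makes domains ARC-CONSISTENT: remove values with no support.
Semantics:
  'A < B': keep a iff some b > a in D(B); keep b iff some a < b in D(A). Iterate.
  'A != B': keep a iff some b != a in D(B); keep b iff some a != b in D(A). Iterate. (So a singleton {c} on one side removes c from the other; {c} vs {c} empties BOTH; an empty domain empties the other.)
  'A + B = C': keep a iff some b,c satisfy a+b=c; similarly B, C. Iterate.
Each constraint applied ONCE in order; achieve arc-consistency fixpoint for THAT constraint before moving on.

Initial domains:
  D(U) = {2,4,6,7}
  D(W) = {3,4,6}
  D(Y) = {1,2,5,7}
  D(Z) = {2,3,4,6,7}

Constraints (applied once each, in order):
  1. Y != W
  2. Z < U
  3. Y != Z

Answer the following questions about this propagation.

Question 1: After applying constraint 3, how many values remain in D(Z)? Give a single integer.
Constraint 1 (Y != W) on D(Y)={1,2,5,7} D(W)={3,4,6}: no change
Constraint 2 (Z < U) on D(Z)={2,3,4,6,7} D(U)={2,4,6,7}: Z {2,3,4,6,7}->{2,3,4,6}; U {2,4,6,7}->{4,6,7}
Constraint 3 (Y != Z) on D(Y)={1,2,5,7} D(Z)={2,3,4,6}: no change
So after constraint 3: D(Z)={2,3,4,6}, size = 4

Answer: 4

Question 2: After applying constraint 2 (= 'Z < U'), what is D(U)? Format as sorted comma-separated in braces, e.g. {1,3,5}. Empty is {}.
Constraint 1 (Y != W) on D(Y)={1,2,5,7} D(W)={3,4,6}: no change
Constraint 2 (Z < U) on D(Z)={2,3,4,6,7} D(U)={2,4,6,7}: Z {2,3,4,6,7}->{2,3,4,6}; U {2,4,6,7}->{4,6,7}
So after constraint 2: D(U) = {4,6,7}

Answer: {4,6,7}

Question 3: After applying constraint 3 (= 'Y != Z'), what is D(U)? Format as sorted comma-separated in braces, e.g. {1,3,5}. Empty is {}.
Constraint 1 (Y != W) on D(Y)={1,2,5,7} D(W)={3,4,6}: no change
Constraint 2 (Z < U) on D(Z)={2,3,4,6,7} D(U)={2,4,6,7}: Z {2,3,4,6,7}->{2,3,4,6}; U {2,4,6,7}->{4,6,7}
Constraint 3 (Y != Z) on D(Y)={1,2,5,7} D(Z)={2,3,4,6}: no change
So after constraint 3: D(U) = {4,6,7}

Answer: {4,6,7}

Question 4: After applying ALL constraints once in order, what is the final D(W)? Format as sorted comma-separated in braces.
Constraint 1 (Y != W) on D(Y)={1,2,5,7} D(W)={3,4,6}: no change
Constraint 2 (Z < U) on D(Z)={2,3,4,6,7} D(U)={2,4,6,7}: Z {2,3,4,6,7}->{2,3,4,6}; U {2,4,6,7}->{4,6,7}
Constraint 3 (Y != Z) on D(Y)={1,2,5,7} D(Z)={2,3,4,6}: no change
So after all 3 constraints: D(W) = {3,4,6}

Answer: {3,4,6}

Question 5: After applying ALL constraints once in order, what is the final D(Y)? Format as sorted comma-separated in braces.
Constraint 1 (Y != W) on D(Y)={1,2,5,7} D(W)={3,4,6}: no change
Constraint 2 (Z < U) on D(Z)={2,3,4,6,7} D(U)={2,4,6,7}: Z {2,3,4,6,7}->{2,3,4,6}; U {2,4,6,7}->{4,6,7}
Constraint 3 (Y != Z) on D(Y)={1,2,5,7} D(Z)={2,3,4,6}: no change
So after all 3 constraints: D(Y) = {1,2,5,7}

Answer: {1,2,5,7}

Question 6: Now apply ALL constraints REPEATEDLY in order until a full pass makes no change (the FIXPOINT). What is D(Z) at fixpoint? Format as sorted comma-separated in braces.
pass 0 (initial): D(Z)={2,3,4,6,7}
pass 1: U {2,4,6,7}->{4,6,7}; Z {2,3,4,6,7}->{2,3,4,6}
pass 2: no change
Fixpoint after 2 passes: D(Z) = {2,3,4,6}

Answer: {2,3,4,6}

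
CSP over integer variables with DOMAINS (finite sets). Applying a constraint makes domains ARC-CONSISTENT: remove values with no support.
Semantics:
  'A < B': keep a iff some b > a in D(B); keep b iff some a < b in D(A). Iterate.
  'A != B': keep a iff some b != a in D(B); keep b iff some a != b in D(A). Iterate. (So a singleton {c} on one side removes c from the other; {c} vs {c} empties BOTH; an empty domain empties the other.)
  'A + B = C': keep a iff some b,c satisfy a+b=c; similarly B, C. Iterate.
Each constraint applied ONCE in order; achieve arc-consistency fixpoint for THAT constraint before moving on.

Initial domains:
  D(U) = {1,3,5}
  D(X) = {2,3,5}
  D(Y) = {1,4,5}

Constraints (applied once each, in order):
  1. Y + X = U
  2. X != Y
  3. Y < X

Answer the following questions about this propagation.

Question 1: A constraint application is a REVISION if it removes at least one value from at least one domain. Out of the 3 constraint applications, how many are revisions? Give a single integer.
Constraint 1 (Y + X = U) on D(Y)={1,4,5} D(X)={2,3,5} D(U)={1,3,5}: Y {1,4,5}->{1}; X {2,3,5}->{2}; U {1,3,5}->{3} => REVISION
Constraint 2 (X != Y) on D(X)={2} D(Y)={1}: no change => not a revision
Constraint 3 (Y < X) on D(Y)={1} D(X)={2}: no change => not a revision
Total revisions = 1

Answer: 1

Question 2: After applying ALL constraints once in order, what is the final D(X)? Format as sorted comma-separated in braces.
Answer: {2}

Derivation:
Constraint 1 (Y + X = U) on D(Y)={1,4,5} D(X)={2,3,5} D(U)={1,3,5}: Y {1,4,5}->{1}; X {2,3,5}->{2}; U {1,3,5}->{3}
Constraint 2 (X != Y) on D(X)={2} D(Y)={1}: no change
Constraint 3 (Y < X) on D(Y)={1} D(X)={2}: no change
So after all 3 constraints: D(X) = {2}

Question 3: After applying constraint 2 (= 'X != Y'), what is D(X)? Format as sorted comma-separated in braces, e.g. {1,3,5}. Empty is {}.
Constraint 1 (Y + X = U) on D(Y)={1,4,5} D(X)={2,3,5} D(U)={1,3,5}: Y {1,4,5}->{1}; X {2,3,5}->{2}; U {1,3,5}->{3}
Constraint 2 (X != Y) on D(X)={2} D(Y)={1}: no change
So after constraint 2: D(X) = {2}

Answer: {2}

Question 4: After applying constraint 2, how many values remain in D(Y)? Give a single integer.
Constraint 1 (Y + X = U) on D(Y)={1,4,5} D(X)={2,3,5} D(U)={1,3,5}: Y {1,4,5}->{1}; X {2,3,5}->{2}; U {1,3,5}->{3}
Constraint 2 (X != Y) on D(X)={2} D(Y)={1}: no change
So after constraint 2: D(Y)={1}, size = 1

Answer: 1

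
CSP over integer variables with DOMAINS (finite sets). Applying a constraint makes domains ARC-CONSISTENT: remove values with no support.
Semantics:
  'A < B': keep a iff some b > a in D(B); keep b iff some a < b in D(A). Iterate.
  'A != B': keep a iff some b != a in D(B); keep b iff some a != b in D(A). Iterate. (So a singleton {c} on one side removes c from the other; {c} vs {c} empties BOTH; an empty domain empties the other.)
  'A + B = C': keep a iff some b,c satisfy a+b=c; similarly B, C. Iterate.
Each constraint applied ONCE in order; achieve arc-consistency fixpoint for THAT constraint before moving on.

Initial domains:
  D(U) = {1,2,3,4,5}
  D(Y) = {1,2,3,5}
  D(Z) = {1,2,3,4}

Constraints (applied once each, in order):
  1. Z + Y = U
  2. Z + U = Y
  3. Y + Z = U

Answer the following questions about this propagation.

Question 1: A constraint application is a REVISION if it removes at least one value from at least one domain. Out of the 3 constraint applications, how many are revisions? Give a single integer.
Answer: 3

Derivation:
Constraint 1 (Z + Y = U) on D(Z)={1,2,3,4} D(Y)={1,2,3,5} D(U)={1,2,3,4,5}: Y {1,2,3,5}->{1,2,3}; U {1,2,3,4,5}->{2,3,4,5} => REVISION
Constraint 2 (Z + U = Y) on D(Z)={1,2,3,4} D(U)={2,3,4,5} D(Y)={1,2,3}: Z {1,2,3,4}->{1}; U {2,3,4,5}->{2}; Y {1,2,3}->{3} => REVISION
Constraint 3 (Y + Z = U) on D(Y)={3} D(Z)={1} D(U)={2}: Y {3}->{}; Z {1}->{}; U {2}->{} => REVISION
Total revisions = 3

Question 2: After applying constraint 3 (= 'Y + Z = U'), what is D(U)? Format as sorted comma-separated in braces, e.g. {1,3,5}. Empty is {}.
Constraint 1 (Z + Y = U) on D(Z)={1,2,3,4} D(Y)={1,2,3,5} D(U)={1,2,3,4,5}: Y {1,2,3,5}->{1,2,3}; U {1,2,3,4,5}->{2,3,4,5}
Constraint 2 (Z + U = Y) on D(Z)={1,2,3,4} D(U)={2,3,4,5} D(Y)={1,2,3}: Z {1,2,3,4}->{1}; U {2,3,4,5}->{2}; Y {1,2,3}->{3}
Constraint 3 (Y + Z = U) on D(Y)={3} D(Z)={1} D(U)={2}: Y {3}->{}; Z {1}->{}; U {2}->{}
So after constraint 3: D(U) = {}

Answer: {}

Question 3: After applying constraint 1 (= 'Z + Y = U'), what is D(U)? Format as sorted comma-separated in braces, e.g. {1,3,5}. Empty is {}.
Answer: {2,3,4,5}

Derivation:
Constraint 1 (Z + Y = U) on D(Z)={1,2,3,4} D(Y)={1,2,3,5} D(U)={1,2,3,4,5}: Y {1,2,3,5}->{1,2,3}; U {1,2,3,4,5}->{2,3,4,5}
So after constraint 1: D(U) = {2,3,4,5}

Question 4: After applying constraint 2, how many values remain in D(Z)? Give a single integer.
Constraint 1 (Z + Y = U) on D(Z)={1,2,3,4} D(Y)={1,2,3,5} D(U)={1,2,3,4,5}: Y {1,2,3,5}->{1,2,3}; U {1,2,3,4,5}->{2,3,4,5}
Constraint 2 (Z + U = Y) on D(Z)={1,2,3,4} D(U)={2,3,4,5} D(Y)={1,2,3}: Z {1,2,3,4}->{1}; U {2,3,4,5}->{2}; Y {1,2,3}->{3}
So after constraint 2: D(Z)={1}, size = 1

Answer: 1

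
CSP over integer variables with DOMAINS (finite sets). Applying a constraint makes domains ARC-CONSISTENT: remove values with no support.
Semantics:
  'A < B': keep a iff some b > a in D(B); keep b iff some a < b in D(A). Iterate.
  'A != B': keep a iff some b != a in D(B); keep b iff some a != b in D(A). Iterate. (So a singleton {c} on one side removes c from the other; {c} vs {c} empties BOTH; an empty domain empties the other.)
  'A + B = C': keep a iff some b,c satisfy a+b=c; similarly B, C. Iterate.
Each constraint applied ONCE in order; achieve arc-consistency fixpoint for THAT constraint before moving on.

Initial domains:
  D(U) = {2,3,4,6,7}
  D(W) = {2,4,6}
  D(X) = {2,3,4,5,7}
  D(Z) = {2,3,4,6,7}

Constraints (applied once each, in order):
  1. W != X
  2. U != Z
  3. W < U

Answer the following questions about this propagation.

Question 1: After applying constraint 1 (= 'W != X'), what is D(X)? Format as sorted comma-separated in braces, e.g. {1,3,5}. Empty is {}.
Constraint 1 (W != X) on D(W)={2,4,6} D(X)={2,3,4,5,7}: no change
So after constraint 1: D(X) = {2,3,4,5,7}

Answer: {2,3,4,5,7}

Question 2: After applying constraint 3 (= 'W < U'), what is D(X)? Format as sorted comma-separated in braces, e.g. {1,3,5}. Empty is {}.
Constraint 1 (W != X) on D(W)={2,4,6} D(X)={2,3,4,5,7}: no change
Constraint 2 (U != Z) on D(U)={2,3,4,6,7} D(Z)={2,3,4,6,7}: no change
Constraint 3 (W < U) on D(W)={2,4,6} D(U)={2,3,4,6,7}: U {2,3,4,6,7}->{3,4,6,7}
So after constraint 3: D(X) = {2,3,4,5,7}

Answer: {2,3,4,5,7}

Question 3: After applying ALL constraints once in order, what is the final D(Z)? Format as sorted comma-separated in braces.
Answer: {2,3,4,6,7}

Derivation:
Constraint 1 (W != X) on D(W)={2,4,6} D(X)={2,3,4,5,7}: no change
Constraint 2 (U != Z) on D(U)={2,3,4,6,7} D(Z)={2,3,4,6,7}: no change
Constraint 3 (W < U) on D(W)={2,4,6} D(U)={2,3,4,6,7}: U {2,3,4,6,7}->{3,4,6,7}
So after all 3 constraints: D(Z) = {2,3,4,6,7}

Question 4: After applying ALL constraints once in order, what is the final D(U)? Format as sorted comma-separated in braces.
Constraint 1 (W != X) on D(W)={2,4,6} D(X)={2,3,4,5,7}: no change
Constraint 2 (U != Z) on D(U)={2,3,4,6,7} D(Z)={2,3,4,6,7}: no change
Constraint 3 (W < U) on D(W)={2,4,6} D(U)={2,3,4,6,7}: U {2,3,4,6,7}->{3,4,6,7}
So after all 3 constraints: D(U) = {3,4,6,7}

Answer: {3,4,6,7}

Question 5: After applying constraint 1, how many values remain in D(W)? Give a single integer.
Constraint 1 (W != X) on D(W)={2,4,6} D(X)={2,3,4,5,7}: no change
So after constraint 1: D(W)={2,4,6}, size = 3

Answer: 3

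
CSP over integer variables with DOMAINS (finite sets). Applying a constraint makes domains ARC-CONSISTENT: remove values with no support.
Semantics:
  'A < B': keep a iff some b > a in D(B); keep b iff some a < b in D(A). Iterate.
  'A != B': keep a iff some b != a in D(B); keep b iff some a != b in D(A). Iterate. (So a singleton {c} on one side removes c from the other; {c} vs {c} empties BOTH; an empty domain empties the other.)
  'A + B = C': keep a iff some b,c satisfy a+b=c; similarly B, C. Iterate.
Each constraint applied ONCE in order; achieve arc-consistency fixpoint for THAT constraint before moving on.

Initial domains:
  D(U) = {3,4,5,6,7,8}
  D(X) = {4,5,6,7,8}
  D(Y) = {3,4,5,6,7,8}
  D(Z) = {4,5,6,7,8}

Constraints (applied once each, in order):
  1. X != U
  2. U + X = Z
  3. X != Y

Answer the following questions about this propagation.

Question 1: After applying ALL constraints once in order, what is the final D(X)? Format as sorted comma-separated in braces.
Answer: {4,5}

Derivation:
Constraint 1 (X != U) on D(X)={4,5,6,7,8} D(U)={3,4,5,6,7,8}: no change
Constraint 2 (U + X = Z) on D(U)={3,4,5,6,7,8} D(X)={4,5,6,7,8} D(Z)={4,5,6,7,8}: U {3,4,5,6,7,8}->{3,4}; X {4,5,6,7,8}->{4,5}; Z {4,5,6,7,8}->{7,8}
Constraint 3 (X != Y) on D(X)={4,5} D(Y)={3,4,5,6,7,8}: no change
So after all 3 constraints: D(X) = {4,5}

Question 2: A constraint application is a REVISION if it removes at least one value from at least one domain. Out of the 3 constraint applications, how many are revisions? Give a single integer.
Constraint 1 (X != U) on D(X)={4,5,6,7,8} D(U)={3,4,5,6,7,8}: no change => not a revision
Constraint 2 (U + X = Z) on D(U)={3,4,5,6,7,8} D(X)={4,5,6,7,8} D(Z)={4,5,6,7,8}: U {3,4,5,6,7,8}->{3,4}; X {4,5,6,7,8}->{4,5}; Z {4,5,6,7,8}->{7,8} => REVISION
Constraint 3 (X != Y) on D(X)={4,5} D(Y)={3,4,5,6,7,8}: no change => not a revision
Total revisions = 1

Answer: 1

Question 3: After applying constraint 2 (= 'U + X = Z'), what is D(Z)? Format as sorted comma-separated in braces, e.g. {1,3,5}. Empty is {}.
Answer: {7,8}

Derivation:
Constraint 1 (X != U) on D(X)={4,5,6,7,8} D(U)={3,4,5,6,7,8}: no change
Constraint 2 (U + X = Z) on D(U)={3,4,5,6,7,8} D(X)={4,5,6,7,8} D(Z)={4,5,6,7,8}: U {3,4,5,6,7,8}->{3,4}; X {4,5,6,7,8}->{4,5}; Z {4,5,6,7,8}->{7,8}
So after constraint 2: D(Z) = {7,8}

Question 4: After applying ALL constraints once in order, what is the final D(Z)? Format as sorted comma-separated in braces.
Constraint 1 (X != U) on D(X)={4,5,6,7,8} D(U)={3,4,5,6,7,8}: no change
Constraint 2 (U + X = Z) on D(U)={3,4,5,6,7,8} D(X)={4,5,6,7,8} D(Z)={4,5,6,7,8}: U {3,4,5,6,7,8}->{3,4}; X {4,5,6,7,8}->{4,5}; Z {4,5,6,7,8}->{7,8}
Constraint 3 (X != Y) on D(X)={4,5} D(Y)={3,4,5,6,7,8}: no change
So after all 3 constraints: D(Z) = {7,8}

Answer: {7,8}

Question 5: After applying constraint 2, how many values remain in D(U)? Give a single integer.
Answer: 2

Derivation:
Constraint 1 (X != U) on D(X)={4,5,6,7,8} D(U)={3,4,5,6,7,8}: no change
Constraint 2 (U + X = Z) on D(U)={3,4,5,6,7,8} D(X)={4,5,6,7,8} D(Z)={4,5,6,7,8}: U {3,4,5,6,7,8}->{3,4}; X {4,5,6,7,8}->{4,5}; Z {4,5,6,7,8}->{7,8}
So after constraint 2: D(U)={3,4}, size = 2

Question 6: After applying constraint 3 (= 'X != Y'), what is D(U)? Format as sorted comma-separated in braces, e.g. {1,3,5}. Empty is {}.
Constraint 1 (X != U) on D(X)={4,5,6,7,8} D(U)={3,4,5,6,7,8}: no change
Constraint 2 (U + X = Z) on D(U)={3,4,5,6,7,8} D(X)={4,5,6,7,8} D(Z)={4,5,6,7,8}: U {3,4,5,6,7,8}->{3,4}; X {4,5,6,7,8}->{4,5}; Z {4,5,6,7,8}->{7,8}
Constraint 3 (X != Y) on D(X)={4,5} D(Y)={3,4,5,6,7,8}: no change
So after constraint 3: D(U) = {3,4}

Answer: {3,4}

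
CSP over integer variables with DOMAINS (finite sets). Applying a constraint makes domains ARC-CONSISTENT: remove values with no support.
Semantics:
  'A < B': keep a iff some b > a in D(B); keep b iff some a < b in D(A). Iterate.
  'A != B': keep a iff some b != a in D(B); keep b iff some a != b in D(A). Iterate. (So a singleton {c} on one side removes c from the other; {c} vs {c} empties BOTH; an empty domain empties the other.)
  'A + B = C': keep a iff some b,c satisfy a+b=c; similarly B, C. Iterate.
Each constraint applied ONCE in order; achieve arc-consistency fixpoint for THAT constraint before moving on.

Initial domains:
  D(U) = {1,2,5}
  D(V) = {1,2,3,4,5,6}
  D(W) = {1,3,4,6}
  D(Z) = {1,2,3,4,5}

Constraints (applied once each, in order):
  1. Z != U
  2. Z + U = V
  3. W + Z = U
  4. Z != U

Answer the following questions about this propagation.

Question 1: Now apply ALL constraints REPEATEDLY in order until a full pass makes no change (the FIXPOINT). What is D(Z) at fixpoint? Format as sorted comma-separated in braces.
Answer: {1,2,4}

Derivation:
pass 0 (initial): D(Z)={1,2,3,4,5}
pass 1: U {1,2,5}->{2,5}; V {1,2,3,4,5,6}->{2,3,4,5,6}; W {1,3,4,6}->{1,3,4}; Z {1,2,3,4,5}->{1,2,4}
pass 2: V {2,3,4,5,6}->{3,4,6}
pass 3: no change
Fixpoint after 3 passes: D(Z) = {1,2,4}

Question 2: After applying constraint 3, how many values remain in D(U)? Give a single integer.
Answer: 2

Derivation:
Constraint 1 (Z != U) on D(Z)={1,2,3,4,5} D(U)={1,2,5}: no change
Constraint 2 (Z + U = V) on D(Z)={1,2,3,4,5} D(U)={1,2,5} D(V)={1,2,3,4,5,6}: V {1,2,3,4,5,6}->{2,3,4,5,6}
Constraint 3 (W + Z = U) on D(W)={1,3,4,6} D(Z)={1,2,3,4,5} D(U)={1,2,5}: W {1,3,4,6}->{1,3,4}; Z {1,2,3,4,5}->{1,2,4}; U {1,2,5}->{2,5}
So after constraint 3: D(U)={2,5}, size = 2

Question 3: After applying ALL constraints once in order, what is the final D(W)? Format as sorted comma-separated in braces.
Constraint 1 (Z != U) on D(Z)={1,2,3,4,5} D(U)={1,2,5}: no change
Constraint 2 (Z + U = V) on D(Z)={1,2,3,4,5} D(U)={1,2,5} D(V)={1,2,3,4,5,6}: V {1,2,3,4,5,6}->{2,3,4,5,6}
Constraint 3 (W + Z = U) on D(W)={1,3,4,6} D(Z)={1,2,3,4,5} D(U)={1,2,5}: W {1,3,4,6}->{1,3,4}; Z {1,2,3,4,5}->{1,2,4}; U {1,2,5}->{2,5}
Constraint 4 (Z != U) on D(Z)={1,2,4} D(U)={2,5}: no change
So after all 4 constraints: D(W) = {1,3,4}

Answer: {1,3,4}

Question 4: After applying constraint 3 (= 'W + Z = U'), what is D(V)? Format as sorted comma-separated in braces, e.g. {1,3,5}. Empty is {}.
Constraint 1 (Z != U) on D(Z)={1,2,3,4,5} D(U)={1,2,5}: no change
Constraint 2 (Z + U = V) on D(Z)={1,2,3,4,5} D(U)={1,2,5} D(V)={1,2,3,4,5,6}: V {1,2,3,4,5,6}->{2,3,4,5,6}
Constraint 3 (W + Z = U) on D(W)={1,3,4,6} D(Z)={1,2,3,4,5} D(U)={1,2,5}: W {1,3,4,6}->{1,3,4}; Z {1,2,3,4,5}->{1,2,4}; U {1,2,5}->{2,5}
So after constraint 3: D(V) = {2,3,4,5,6}

Answer: {2,3,4,5,6}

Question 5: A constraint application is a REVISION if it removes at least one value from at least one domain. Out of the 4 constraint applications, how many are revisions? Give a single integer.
Answer: 2

Derivation:
Constraint 1 (Z != U) on D(Z)={1,2,3,4,5} D(U)={1,2,5}: no change => not a revision
Constraint 2 (Z + U = V) on D(Z)={1,2,3,4,5} D(U)={1,2,5} D(V)={1,2,3,4,5,6}: V {1,2,3,4,5,6}->{2,3,4,5,6} => REVISION
Constraint 3 (W + Z = U) on D(W)={1,3,4,6} D(Z)={1,2,3,4,5} D(U)={1,2,5}: W {1,3,4,6}->{1,3,4}; Z {1,2,3,4,5}->{1,2,4}; U {1,2,5}->{2,5} => REVISION
Constraint 4 (Z != U) on D(Z)={1,2,4} D(U)={2,5}: no change => not a revision
Total revisions = 2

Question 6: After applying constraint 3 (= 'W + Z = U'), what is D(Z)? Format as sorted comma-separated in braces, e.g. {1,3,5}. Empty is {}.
Answer: {1,2,4}

Derivation:
Constraint 1 (Z != U) on D(Z)={1,2,3,4,5} D(U)={1,2,5}: no change
Constraint 2 (Z + U = V) on D(Z)={1,2,3,4,5} D(U)={1,2,5} D(V)={1,2,3,4,5,6}: V {1,2,3,4,5,6}->{2,3,4,5,6}
Constraint 3 (W + Z = U) on D(W)={1,3,4,6} D(Z)={1,2,3,4,5} D(U)={1,2,5}: W {1,3,4,6}->{1,3,4}; Z {1,2,3,4,5}->{1,2,4}; U {1,2,5}->{2,5}
So after constraint 3: D(Z) = {1,2,4}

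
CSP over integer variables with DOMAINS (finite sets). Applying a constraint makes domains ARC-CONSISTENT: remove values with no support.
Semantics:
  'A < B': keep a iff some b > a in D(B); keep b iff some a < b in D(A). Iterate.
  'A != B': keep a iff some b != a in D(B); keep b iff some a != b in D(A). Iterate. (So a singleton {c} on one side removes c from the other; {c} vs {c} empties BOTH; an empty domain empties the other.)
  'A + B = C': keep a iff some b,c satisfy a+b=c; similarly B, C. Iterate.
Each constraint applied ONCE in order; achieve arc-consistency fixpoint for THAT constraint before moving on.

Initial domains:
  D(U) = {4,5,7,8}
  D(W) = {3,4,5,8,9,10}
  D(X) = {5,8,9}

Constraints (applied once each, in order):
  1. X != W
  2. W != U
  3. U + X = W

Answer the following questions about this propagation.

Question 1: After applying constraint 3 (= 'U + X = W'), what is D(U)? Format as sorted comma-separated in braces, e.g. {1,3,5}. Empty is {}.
Constraint 1 (X != W) on D(X)={5,8,9} D(W)={3,4,5,8,9,10}: no change
Constraint 2 (W != U) on D(W)={3,4,5,8,9,10} D(U)={4,5,7,8}: no change
Constraint 3 (U + X = W) on D(U)={4,5,7,8} D(X)={5,8,9} D(W)={3,4,5,8,9,10}: U {4,5,7,8}->{4,5}; X {5,8,9}->{5}; W {3,4,5,8,9,10}->{9,10}
So after constraint 3: D(U) = {4,5}

Answer: {4,5}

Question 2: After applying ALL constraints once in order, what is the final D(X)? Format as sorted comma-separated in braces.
Answer: {5}

Derivation:
Constraint 1 (X != W) on D(X)={5,8,9} D(W)={3,4,5,8,9,10}: no change
Constraint 2 (W != U) on D(W)={3,4,5,8,9,10} D(U)={4,5,7,8}: no change
Constraint 3 (U + X = W) on D(U)={4,5,7,8} D(X)={5,8,9} D(W)={3,4,5,8,9,10}: U {4,5,7,8}->{4,5}; X {5,8,9}->{5}; W {3,4,5,8,9,10}->{9,10}
So after all 3 constraints: D(X) = {5}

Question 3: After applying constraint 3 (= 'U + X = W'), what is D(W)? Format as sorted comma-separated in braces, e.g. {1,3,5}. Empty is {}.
Constraint 1 (X != W) on D(X)={5,8,9} D(W)={3,4,5,8,9,10}: no change
Constraint 2 (W != U) on D(W)={3,4,5,8,9,10} D(U)={4,5,7,8}: no change
Constraint 3 (U + X = W) on D(U)={4,5,7,8} D(X)={5,8,9} D(W)={3,4,5,8,9,10}: U {4,5,7,8}->{4,5}; X {5,8,9}->{5}; W {3,4,5,8,9,10}->{9,10}
So after constraint 3: D(W) = {9,10}

Answer: {9,10}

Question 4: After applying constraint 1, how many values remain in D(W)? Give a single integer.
Constraint 1 (X != W) on D(X)={5,8,9} D(W)={3,4,5,8,9,10}: no change
So after constraint 1: D(W)={3,4,5,8,9,10}, size = 6

Answer: 6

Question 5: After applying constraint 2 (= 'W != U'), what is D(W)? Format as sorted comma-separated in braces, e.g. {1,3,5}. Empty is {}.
Answer: {3,4,5,8,9,10}

Derivation:
Constraint 1 (X != W) on D(X)={5,8,9} D(W)={3,4,5,8,9,10}: no change
Constraint 2 (W != U) on D(W)={3,4,5,8,9,10} D(U)={4,5,7,8}: no change
So after constraint 2: D(W) = {3,4,5,8,9,10}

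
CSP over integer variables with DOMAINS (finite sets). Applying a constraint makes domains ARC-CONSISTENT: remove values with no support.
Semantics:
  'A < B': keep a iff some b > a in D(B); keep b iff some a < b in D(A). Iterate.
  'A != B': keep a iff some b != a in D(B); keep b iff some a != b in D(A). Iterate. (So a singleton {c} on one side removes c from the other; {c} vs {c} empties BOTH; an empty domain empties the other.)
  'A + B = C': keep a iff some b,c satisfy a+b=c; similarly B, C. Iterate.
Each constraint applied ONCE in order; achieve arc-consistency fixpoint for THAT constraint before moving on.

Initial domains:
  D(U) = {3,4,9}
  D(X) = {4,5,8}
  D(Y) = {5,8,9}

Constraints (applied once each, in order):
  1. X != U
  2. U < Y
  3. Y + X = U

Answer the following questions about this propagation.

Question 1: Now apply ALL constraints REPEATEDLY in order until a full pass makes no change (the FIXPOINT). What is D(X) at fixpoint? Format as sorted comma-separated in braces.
Answer: {}

Derivation:
pass 0 (initial): D(X)={4,5,8}
pass 1: U {3,4,9}->{}; X {4,5,8}->{}; Y {5,8,9}->{}
pass 2: no change
Fixpoint after 2 passes: D(X) = {}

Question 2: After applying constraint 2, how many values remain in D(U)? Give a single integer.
Constraint 1 (X != U) on D(X)={4,5,8} D(U)={3,4,9}: no change
Constraint 2 (U < Y) on D(U)={3,4,9} D(Y)={5,8,9}: U {3,4,9}->{3,4}
So after constraint 2: D(U)={3,4}, size = 2

Answer: 2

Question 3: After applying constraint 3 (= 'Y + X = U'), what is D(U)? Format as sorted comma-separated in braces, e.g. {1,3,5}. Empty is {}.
Constraint 1 (X != U) on D(X)={4,5,8} D(U)={3,4,9}: no change
Constraint 2 (U < Y) on D(U)={3,4,9} D(Y)={5,8,9}: U {3,4,9}->{3,4}
Constraint 3 (Y + X = U) on D(Y)={5,8,9} D(X)={4,5,8} D(U)={3,4}: Y {5,8,9}->{}; X {4,5,8}->{}; U {3,4}->{}
So after constraint 3: D(U) = {}

Answer: {}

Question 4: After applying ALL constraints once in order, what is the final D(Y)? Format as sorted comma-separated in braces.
Constraint 1 (X != U) on D(X)={4,5,8} D(U)={3,4,9}: no change
Constraint 2 (U < Y) on D(U)={3,4,9} D(Y)={5,8,9}: U {3,4,9}->{3,4}
Constraint 3 (Y + X = U) on D(Y)={5,8,9} D(X)={4,5,8} D(U)={3,4}: Y {5,8,9}->{}; X {4,5,8}->{}; U {3,4}->{}
So after all 3 constraints: D(Y) = {}

Answer: {}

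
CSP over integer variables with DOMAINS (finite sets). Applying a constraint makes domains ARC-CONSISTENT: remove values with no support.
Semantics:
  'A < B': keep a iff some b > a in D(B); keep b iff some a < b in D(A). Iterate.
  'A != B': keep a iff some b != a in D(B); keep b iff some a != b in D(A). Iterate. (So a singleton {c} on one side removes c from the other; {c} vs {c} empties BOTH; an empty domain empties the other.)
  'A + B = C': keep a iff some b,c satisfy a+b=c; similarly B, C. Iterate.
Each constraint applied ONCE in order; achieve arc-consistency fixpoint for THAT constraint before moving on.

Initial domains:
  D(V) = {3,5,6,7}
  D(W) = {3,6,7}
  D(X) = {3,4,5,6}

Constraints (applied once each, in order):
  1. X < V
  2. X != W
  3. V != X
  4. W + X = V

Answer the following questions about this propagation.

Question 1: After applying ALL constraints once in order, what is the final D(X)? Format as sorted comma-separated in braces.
Answer: {3,4}

Derivation:
Constraint 1 (X < V) on D(X)={3,4,5,6} D(V)={3,5,6,7}: V {3,5,6,7}->{5,6,7}
Constraint 2 (X != W) on D(X)={3,4,5,6} D(W)={3,6,7}: no change
Constraint 3 (V != X) on D(V)={5,6,7} D(X)={3,4,5,6}: no change
Constraint 4 (W + X = V) on D(W)={3,6,7} D(X)={3,4,5,6} D(V)={5,6,7}: W {3,6,7}->{3}; X {3,4,5,6}->{3,4}; V {5,6,7}->{6,7}
So after all 4 constraints: D(X) = {3,4}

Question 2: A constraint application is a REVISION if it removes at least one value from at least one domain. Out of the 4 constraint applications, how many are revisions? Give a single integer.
Constraint 1 (X < V) on D(X)={3,4,5,6} D(V)={3,5,6,7}: V {3,5,6,7}->{5,6,7} => REVISION
Constraint 2 (X != W) on D(X)={3,4,5,6} D(W)={3,6,7}: no change => not a revision
Constraint 3 (V != X) on D(V)={5,6,7} D(X)={3,4,5,6}: no change => not a revision
Constraint 4 (W + X = V) on D(W)={3,6,7} D(X)={3,4,5,6} D(V)={5,6,7}: W {3,6,7}->{3}; X {3,4,5,6}->{3,4}; V {5,6,7}->{6,7} => REVISION
Total revisions = 2

Answer: 2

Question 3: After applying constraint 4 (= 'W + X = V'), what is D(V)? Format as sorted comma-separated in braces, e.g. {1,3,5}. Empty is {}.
Constraint 1 (X < V) on D(X)={3,4,5,6} D(V)={3,5,6,7}: V {3,5,6,7}->{5,6,7}
Constraint 2 (X != W) on D(X)={3,4,5,6} D(W)={3,6,7}: no change
Constraint 3 (V != X) on D(V)={5,6,7} D(X)={3,4,5,6}: no change
Constraint 4 (W + X = V) on D(W)={3,6,7} D(X)={3,4,5,6} D(V)={5,6,7}: W {3,6,7}->{3}; X {3,4,5,6}->{3,4}; V {5,6,7}->{6,7}
So after constraint 4: D(V) = {6,7}

Answer: {6,7}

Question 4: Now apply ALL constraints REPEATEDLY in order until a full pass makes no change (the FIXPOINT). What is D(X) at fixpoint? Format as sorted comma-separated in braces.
Answer: {4}

Derivation:
pass 0 (initial): D(X)={3,4,5,6}
pass 1: V {3,5,6,7}->{6,7}; W {3,6,7}->{3}; X {3,4,5,6}->{3,4}
pass 2: V {6,7}->{7}; X {3,4}->{4}
pass 3: no change
Fixpoint after 3 passes: D(X) = {4}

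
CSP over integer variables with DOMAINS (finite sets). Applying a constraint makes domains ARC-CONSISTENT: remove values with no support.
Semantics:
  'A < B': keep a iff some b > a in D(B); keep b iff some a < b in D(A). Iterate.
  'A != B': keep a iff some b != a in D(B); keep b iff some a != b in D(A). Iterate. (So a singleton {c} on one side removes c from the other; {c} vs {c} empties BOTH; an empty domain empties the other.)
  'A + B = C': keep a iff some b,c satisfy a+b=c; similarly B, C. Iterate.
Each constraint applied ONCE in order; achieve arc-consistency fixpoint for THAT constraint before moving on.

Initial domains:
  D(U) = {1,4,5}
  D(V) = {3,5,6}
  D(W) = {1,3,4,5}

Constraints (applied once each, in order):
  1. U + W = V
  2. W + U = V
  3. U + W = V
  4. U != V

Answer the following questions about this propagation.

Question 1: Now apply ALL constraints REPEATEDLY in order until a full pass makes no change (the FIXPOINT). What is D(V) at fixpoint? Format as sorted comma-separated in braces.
Answer: {5,6}

Derivation:
pass 0 (initial): D(V)={3,5,6}
pass 1: V {3,5,6}->{5,6}; W {1,3,4,5}->{1,4,5}
pass 2: no change
Fixpoint after 2 passes: D(V) = {5,6}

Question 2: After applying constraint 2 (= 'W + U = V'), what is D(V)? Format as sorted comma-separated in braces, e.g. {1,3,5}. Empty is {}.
Constraint 1 (U + W = V) on D(U)={1,4,5} D(W)={1,3,4,5} D(V)={3,5,6}: W {1,3,4,5}->{1,4,5}; V {3,5,6}->{5,6}
Constraint 2 (W + U = V) on D(W)={1,4,5} D(U)={1,4,5} D(V)={5,6}: no change
So after constraint 2: D(V) = {5,6}

Answer: {5,6}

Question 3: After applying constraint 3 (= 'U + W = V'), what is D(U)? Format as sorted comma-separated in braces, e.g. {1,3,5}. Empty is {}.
Constraint 1 (U + W = V) on D(U)={1,4,5} D(W)={1,3,4,5} D(V)={3,5,6}: W {1,3,4,5}->{1,4,5}; V {3,5,6}->{5,6}
Constraint 2 (W + U = V) on D(W)={1,4,5} D(U)={1,4,5} D(V)={5,6}: no change
Constraint 3 (U + W = V) on D(U)={1,4,5} D(W)={1,4,5} D(V)={5,6}: no change
So after constraint 3: D(U) = {1,4,5}

Answer: {1,4,5}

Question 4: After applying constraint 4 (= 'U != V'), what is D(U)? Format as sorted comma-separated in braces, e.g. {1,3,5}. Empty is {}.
Answer: {1,4,5}

Derivation:
Constraint 1 (U + W = V) on D(U)={1,4,5} D(W)={1,3,4,5} D(V)={3,5,6}: W {1,3,4,5}->{1,4,5}; V {3,5,6}->{5,6}
Constraint 2 (W + U = V) on D(W)={1,4,5} D(U)={1,4,5} D(V)={5,6}: no change
Constraint 3 (U + W = V) on D(U)={1,4,5} D(W)={1,4,5} D(V)={5,6}: no change
Constraint 4 (U != V) on D(U)={1,4,5} D(V)={5,6}: no change
So after constraint 4: D(U) = {1,4,5}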